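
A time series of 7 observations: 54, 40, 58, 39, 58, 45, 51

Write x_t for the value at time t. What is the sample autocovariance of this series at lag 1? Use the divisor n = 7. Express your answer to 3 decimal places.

Mean x̄ = (54 + 40 + 58 + 39 + 58 + 45 + 51)/7 = 49.2857
Σ_{t=1}^{6}(x_t−x̄)(x_{t+1}−x̄) = -348.6531
γ_1 = -348.6531 / 7 = -49.808

-49.808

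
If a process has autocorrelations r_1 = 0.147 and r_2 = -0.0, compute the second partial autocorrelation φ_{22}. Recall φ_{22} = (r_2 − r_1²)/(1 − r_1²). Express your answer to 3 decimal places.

-0.022

φ_{22} = (r_2 − r_1²) / (1 − r_1²)
r_1² = (0.147)² = 0.021609
Numerator = -0.0 − 0.0216 = -0.0216; denominator = 1 − 0.0216 = 0.9784
φ_{22} = -0.0216 / 0.9784 = -0.022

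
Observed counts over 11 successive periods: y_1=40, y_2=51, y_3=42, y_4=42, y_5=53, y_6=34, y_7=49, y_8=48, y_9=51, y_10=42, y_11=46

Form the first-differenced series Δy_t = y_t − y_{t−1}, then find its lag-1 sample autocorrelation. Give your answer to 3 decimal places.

First differences Δy: 11, -9, 0, 11, -19, 15, -1, 3, -9, 4
Mean of differences = 0.6000
Numerator Σ(Δy_t−Δȳ)(Δy_{t+1}−Δȳ) = -668.9600
Denominator Σ(Δy_t−Δȳ)² = 1012.4000
r_1(Δy) = -668.9600 / 1012.4000 = -0.661

-0.661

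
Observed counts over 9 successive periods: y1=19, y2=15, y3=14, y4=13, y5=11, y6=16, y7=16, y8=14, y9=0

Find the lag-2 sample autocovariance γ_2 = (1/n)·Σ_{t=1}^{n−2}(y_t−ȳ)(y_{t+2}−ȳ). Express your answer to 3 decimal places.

-4.287

Mean ȳ = (19 + 15 + 14 + 13 + 11 + 16 + 16 + 14 + 0)/9 = 13.1111
Σ_{t=1}^{7}(y_t−ȳ)(y_{t+2}−ȳ) = -38.5802
γ_2 = -38.5802 / 9 = -4.287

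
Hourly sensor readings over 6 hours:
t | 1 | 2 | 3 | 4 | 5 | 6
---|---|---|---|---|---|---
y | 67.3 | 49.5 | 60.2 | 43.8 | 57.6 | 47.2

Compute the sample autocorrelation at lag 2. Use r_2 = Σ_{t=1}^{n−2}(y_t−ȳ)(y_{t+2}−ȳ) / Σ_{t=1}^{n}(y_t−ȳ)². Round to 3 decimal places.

Mean ȳ = (67.3 + 49.5 + 60.2 + 43.8 + 57.6 + 47.2)/6 = 54.2667
Σ(y_t−ȳ)(y_{t+2}−ȳ) = (77.3311) + (49.8911) + (19.7778) + (73.9644) = 220.9644
Denominator Σ(y_t−ȳ)² = 398.3933
r_2 = 220.9644 / 398.3933 = 0.555

0.555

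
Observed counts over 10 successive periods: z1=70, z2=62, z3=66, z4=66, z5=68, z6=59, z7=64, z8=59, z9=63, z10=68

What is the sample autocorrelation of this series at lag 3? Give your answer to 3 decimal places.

Mean z̄ = (70 + 62 + 66 + 66 + 68 + 59 + 64 + 59 + 63 + 68)/10 = 64.5000
Numerator Σ_{t=1}^{7}(z_t−z̄)(z_{t+3}−z̄) = -22.2500
Denominator Σ(z_t−z̄)² = 128.5000
r_3 = -22.2500 / 128.5000 = -0.173

-0.173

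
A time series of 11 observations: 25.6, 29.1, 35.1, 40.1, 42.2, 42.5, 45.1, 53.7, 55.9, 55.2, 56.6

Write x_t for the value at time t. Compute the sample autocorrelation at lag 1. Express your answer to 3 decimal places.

Mean x̄ = (25.6 + 29.1 + 35.1 + 40.1 + 42.2 + 42.5 + 45.1 + 53.7 + 55.9 + 55.2 + 56.6)/11 = 43.7364
Numerator Σ_{t=1}^{10}(x_t−x̄)(x_{t+1}−x̄) = 850.7450
Denominator Σ(x_t−x̄)² = 1180.8255
r_1 = 850.7450 / 1180.8255 = 0.720

0.720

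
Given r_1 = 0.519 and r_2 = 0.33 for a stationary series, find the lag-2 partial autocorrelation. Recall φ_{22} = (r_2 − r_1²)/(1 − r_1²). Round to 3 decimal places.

0.083

φ_{22} = (r_2 − r_1²) / (1 − r_1²)
r_1² = (0.519)² = 0.269361
Numerator = 0.33 − 0.2694 = 0.0606; denominator = 1 − 0.2694 = 0.7306
φ_{22} = 0.0606 / 0.7306 = 0.083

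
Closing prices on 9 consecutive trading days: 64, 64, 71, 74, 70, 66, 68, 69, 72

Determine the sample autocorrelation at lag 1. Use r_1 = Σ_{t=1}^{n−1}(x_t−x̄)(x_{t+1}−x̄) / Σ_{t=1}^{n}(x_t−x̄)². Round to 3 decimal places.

0.302

Mean x̄ = (64 + 64 + 71 + 74 + 70 + 66 + 68 + 69 + 72)/9 = 68.6667
Numerator Σ_{t=1}^{8}(x_t−x̄)(x_{t+1}−x̄) = 29.5556
Denominator Σ(x_t−x̄)² = 98.0000
r_1 = 29.5556 / 98.0000 = 0.302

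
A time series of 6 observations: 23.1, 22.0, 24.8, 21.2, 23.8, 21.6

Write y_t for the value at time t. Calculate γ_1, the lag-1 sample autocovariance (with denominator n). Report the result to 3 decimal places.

-1.302

Mean ȳ = (23.1 + 22.0 + 24.8 + 21.2 + 23.8 + 21.6)/6 = 22.7500
Σ_{t=1}^{5}(y_t−ȳ)(y_{t+1}−ȳ) = -7.8125
γ_1 = -7.8125 / 6 = -1.302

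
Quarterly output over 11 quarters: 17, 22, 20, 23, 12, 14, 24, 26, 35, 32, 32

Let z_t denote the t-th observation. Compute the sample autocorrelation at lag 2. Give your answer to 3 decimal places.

Mean z̄ = (17 + 22 + 20 + 23 + 12 + 14 + 24 + 26 + 35 + 32 + 32)/11 = 23.3636
Numerator Σ_{t=1}^{9}(z_t−z̄)(z_{t+2}−z̄) = 162.2810
Denominator Σ(z_t−z̄)² = 562.5455
r_2 = 162.2810 / 562.5455 = 0.288

0.288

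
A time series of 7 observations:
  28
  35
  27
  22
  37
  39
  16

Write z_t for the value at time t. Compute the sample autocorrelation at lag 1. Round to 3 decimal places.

Mean z̄ = (28 + 35 + 27 + 22 + 37 + 39 + 16)/7 = 29.1429
Deviations from mean: -1.1429, 5.8571, -2.1429, -7.1429, 7.8571, 9.8571, -13.1429
Σ(z_t−z̄)(z_{t+1}−z̄) = (-6.6939) + (-12.5510) + (15.3061) + (-56.1224) + (77.4490) + (-129.5510) = -112.1633
Denominator Σ(z_t−z̄)² = 422.8571
r_1 = -112.1633 / 422.8571 = -0.265

-0.265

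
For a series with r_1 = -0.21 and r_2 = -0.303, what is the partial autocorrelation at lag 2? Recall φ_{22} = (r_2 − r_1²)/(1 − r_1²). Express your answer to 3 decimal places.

φ_{22} = (r_2 − r_1²) / (1 − r_1²)
r_1² = (-0.21)² = 0.0441
Numerator = -0.303 − 0.0441 = -0.3471; denominator = 1 − 0.0441 = 0.9559
φ_{22} = -0.3471 / 0.9559 = -0.363

-0.363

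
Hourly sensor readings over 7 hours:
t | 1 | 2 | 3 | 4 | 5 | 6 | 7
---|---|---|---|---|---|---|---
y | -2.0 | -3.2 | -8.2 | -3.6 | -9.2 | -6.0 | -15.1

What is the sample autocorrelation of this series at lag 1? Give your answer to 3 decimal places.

-0.070

Mean ȳ = (-2.0 − 3.2 − 8.2 − 3.6 − 9.2 − 6.0 − 15.1)/7 = -6.7571
Deviations from mean: 4.7571, 3.5571, -1.4429, 3.1571, -2.4429, 0.7571, -8.3429
Numerator Σ_{t=1}^{6}(y_t−ȳ)(y_{t+1}−ȳ) = -8.6447
Denominator Σ(y_t−ȳ)² = 123.4771
r_1 = -8.6447 / 123.4771 = -0.070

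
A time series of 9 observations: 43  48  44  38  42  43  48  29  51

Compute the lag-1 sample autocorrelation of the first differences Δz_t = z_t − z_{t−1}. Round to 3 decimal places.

-0.529

First differences Δz: 5, -4, -6, 4, 1, 5, -19, 22
Mean of differences = 1.0000
Numerator Σ(Δz_t−Δz̄)(Δz_{t+1}−Δz̄) = -506.0000
Denominator Σ(Δz_t−Δz̄)² = 956.0000
r_1(Δz) = -506.0000 / 956.0000 = -0.529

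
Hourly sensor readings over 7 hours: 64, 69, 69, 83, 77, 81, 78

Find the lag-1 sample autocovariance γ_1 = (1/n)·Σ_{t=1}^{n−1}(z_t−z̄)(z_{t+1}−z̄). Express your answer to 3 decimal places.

14.566

Mean z̄ = (64 + 69 + 69 + 83 + 77 + 81 + 78)/7 = 74.4286
Σ_{t=1}^{6}(z_t−z̄)(z_{t+1}−z̄) = 101.9592
γ_1 = 101.9592 / 7 = 14.566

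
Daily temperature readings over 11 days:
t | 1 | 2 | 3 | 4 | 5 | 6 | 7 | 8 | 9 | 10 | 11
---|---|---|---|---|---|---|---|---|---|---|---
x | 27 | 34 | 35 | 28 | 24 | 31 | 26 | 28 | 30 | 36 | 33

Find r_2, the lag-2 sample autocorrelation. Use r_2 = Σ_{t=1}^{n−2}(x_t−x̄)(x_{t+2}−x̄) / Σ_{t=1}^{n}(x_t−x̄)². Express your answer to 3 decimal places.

-0.280

Mean x̄ = (27 + 34 + 35 + 28 + 24 + 31 + 26 + 28 + 30 + 36 + 33)/11 = 30.1818
Numerator Σ_{t=1}^{9}(x_t−x̄)(x_{t+2}−x̄) = -43.6116
Denominator Σ(x_t−x̄)² = 155.6364
r_2 = -43.6116 / 155.6364 = -0.280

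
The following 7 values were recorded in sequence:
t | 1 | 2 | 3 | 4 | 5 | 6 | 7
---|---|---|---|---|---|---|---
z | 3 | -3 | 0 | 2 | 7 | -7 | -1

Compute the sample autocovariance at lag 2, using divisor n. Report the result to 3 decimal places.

-4.047

Mean z̄ = (3 − 3 + 0 + 2 + 7 − 7 − 1)/7 = 0.1429
Deviations: 2.8571, -3.1429, -0.1429, 1.8571, 6.8571, -7.1429, -1.1429
Σ_{t=1}^{5}(z_t−z̄)(z_{t+2}−z̄) = -28.3265
γ_2 = -28.3265 / 7 = -4.047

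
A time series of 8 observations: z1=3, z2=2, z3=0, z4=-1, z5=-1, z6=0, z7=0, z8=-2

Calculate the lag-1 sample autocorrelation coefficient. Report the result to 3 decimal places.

Mean z̄ = (3 + 2 + 0 − 1 − 1 + 0 + 0 − 2)/8 = 0.1250
Deviations from mean: 2.8750, 1.8750, -0.1250, -1.1250, -1.1250, -0.1250, -0.1250, -2.1250
Σ(z_t−z̄)(z_{t+1}−z̄) = (5.3906) + (-0.2344) + (0.1406) + (1.2656) + (0.1406) + (0.0156) + (0.2656) = 6.9844
Denominator Σ(z_t−z̄)² = 18.8750
r_1 = 6.9844 / 18.8750 = 0.370

0.370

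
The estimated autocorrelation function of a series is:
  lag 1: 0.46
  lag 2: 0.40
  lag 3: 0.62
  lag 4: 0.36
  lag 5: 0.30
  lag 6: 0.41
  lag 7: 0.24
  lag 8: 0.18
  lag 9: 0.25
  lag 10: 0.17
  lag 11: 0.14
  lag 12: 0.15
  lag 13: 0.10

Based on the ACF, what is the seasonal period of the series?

The largest autocorrelation is r_3 = 0.62; the remaining lags stay at or below 0.46. The elevated value at lag 1 (0.46), dropping to 0.40 at lag 2, reflects decaying short-term dependence rather than seasonality.
The dominant spike at lag 3 indicates a seasonal period of 3.

3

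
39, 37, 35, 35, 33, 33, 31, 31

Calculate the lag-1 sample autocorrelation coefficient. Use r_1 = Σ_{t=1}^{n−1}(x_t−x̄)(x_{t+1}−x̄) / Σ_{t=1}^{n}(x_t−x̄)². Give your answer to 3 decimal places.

Mean x̄ = (39 + 37 + 35 + 35 + 33 + 33 + 31 + 31)/8 = 34.2500
Deviations from mean: 4.7500, 2.7500, 0.7500, 0.7500, -1.2500, -1.2500, -3.2500, -3.2500
Σ(x_t−x̄)(x_{t+1}−x̄) = (13.0625) + (2.0625) + (0.5625) + (-0.9375) + (1.5625) + (4.0625) + (10.5625) = 30.9375
Denominator Σ(x_t−x̄)² = 55.5000
r_1 = 30.9375 / 55.5000 = 0.557

0.557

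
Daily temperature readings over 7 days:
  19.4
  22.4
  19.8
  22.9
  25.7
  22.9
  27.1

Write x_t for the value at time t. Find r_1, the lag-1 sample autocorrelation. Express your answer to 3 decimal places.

Mean x̄ = (19.4 + 22.4 + 19.8 + 22.9 + 25.7 + 22.9 + 27.1)/7 = 22.8857
Deviations from mean: -3.4857, -0.4857, -3.0857, 0.0143, 2.8143, 0.0143, 4.2143
Σ(x_t−x̄)(x_{t+1}−x̄) = (1.6931) + (1.4988) + (-0.0441) + (0.0402) + (0.0402) + (0.0602) = 3.2884
Denominator Σ(x_t−x̄)² = 47.5886
r_1 = 3.2884 / 47.5886 = 0.069

0.069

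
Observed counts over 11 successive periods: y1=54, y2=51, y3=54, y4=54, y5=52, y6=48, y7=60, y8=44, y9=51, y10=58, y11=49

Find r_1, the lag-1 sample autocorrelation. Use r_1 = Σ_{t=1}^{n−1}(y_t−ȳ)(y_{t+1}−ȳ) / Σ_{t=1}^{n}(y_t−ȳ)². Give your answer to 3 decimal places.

Mean ȳ = (54 + 51 + 54 + 54 + 52 + 48 + 60 + 44 + 51 + 58 + 49)/11 = 52.2727
Numerator Σ_{t=1}^{10}(y_t−ȳ)(y_{t+1}−ȳ) = -113.1653
Denominator Σ(y_t−ȳ)² = 202.1818
r_1 = -113.1653 / 202.1818 = -0.560

-0.560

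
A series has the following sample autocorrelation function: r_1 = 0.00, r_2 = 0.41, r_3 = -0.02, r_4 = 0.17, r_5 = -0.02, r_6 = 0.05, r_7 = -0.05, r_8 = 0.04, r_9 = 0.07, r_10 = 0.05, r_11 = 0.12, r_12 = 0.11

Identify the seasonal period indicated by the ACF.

The largest autocorrelation is r_2 = 0.41, with a weaker echo at lag 4 (0.17); the remaining lags stay at or below 0.12.
The dominant spike at lag 2 indicates a seasonal period of 2.

2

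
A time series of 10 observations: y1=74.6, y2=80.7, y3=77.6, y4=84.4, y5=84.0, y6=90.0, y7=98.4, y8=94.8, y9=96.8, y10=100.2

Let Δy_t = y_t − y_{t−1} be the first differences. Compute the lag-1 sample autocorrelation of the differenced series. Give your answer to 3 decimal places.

First differences Δy: 6.1, -3.1, 6.8, -0.4, 6.0, 8.4, -3.6, 2.0, 3.4
Mean of differences = 2.8444
Numerator Σ(Δy_t−Δȳ)(Δy_{t+1}−Δȳ) = -79.2364
Denominator Σ(Δy_t−Δȳ)² = 155.4822
r_1(Δy) = -79.2364 / 155.4822 = -0.510

-0.510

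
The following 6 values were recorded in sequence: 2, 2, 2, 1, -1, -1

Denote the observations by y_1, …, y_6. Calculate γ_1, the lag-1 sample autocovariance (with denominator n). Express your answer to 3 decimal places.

0.995

Mean ȳ = (2 + 2 + 2 + 1 − 1 − 1)/6 = 0.8333
Deviations: 1.1667, 1.1667, 1.1667, 0.1667, -1.8333, -1.8333
Σ_{t=1}^{5}(y_t−ȳ)(y_{t+1}−ȳ) = 5.9722
γ_1 = 5.9722 / 6 = 0.995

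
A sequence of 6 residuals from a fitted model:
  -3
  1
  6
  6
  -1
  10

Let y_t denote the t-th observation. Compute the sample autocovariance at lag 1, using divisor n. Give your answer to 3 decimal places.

-4.171

Mean ȳ = (-3 + 1 + 6 + 6 − 1 + 10)/6 = 3.1667
Deviations: -6.1667, -2.1667, 2.8333, 2.8333, -4.1667, 6.8333
Σ_{t=1}^{5}(y_t−ȳ)(y_{t+1}−ȳ) = -25.0278
γ_1 = -25.0278 / 6 = -4.171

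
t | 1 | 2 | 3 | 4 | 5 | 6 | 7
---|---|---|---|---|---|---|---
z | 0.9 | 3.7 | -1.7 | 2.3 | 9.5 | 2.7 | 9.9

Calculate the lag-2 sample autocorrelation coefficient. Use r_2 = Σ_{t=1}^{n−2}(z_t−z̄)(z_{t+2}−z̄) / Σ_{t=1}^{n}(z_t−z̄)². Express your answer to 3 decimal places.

0.190

Mean z̄ = (0.9 + 3.7 − 1.7 + 2.3 + 9.5 + 2.7 + 9.9)/7 = 3.9000
Numerator Σ_{t=1}^{5}(z_t−z̄)(z_{t+2}−z̄) = 21.2800
Denominator Σ(z_t−z̄)² = 111.7600
r_2 = 21.2800 / 111.7600 = 0.190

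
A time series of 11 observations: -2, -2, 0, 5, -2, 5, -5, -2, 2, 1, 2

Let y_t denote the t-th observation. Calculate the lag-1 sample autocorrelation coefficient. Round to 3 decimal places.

Mean ȳ = (-2 − 2 + 0 + 5 − 2 + 5 − 5 − 2 + 2 + 1 + 2)/11 = 0.1818
Numerator Σ_{t=1}^{10}(y_t−ȳ)(y_{t+1}−ȳ) = -31.3967
Denominator Σ(y_t−ȳ)² = 99.6364
r_1 = -31.3967 / 99.6364 = -0.315

-0.315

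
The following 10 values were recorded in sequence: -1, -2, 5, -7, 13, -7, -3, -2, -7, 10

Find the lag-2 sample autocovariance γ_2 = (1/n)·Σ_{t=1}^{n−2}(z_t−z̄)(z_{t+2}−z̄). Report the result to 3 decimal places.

9.888

Mean z̄ = (-1 − 2 + 5 − 7 + 13 − 7 − 3 − 2 − 7 + 10)/10 = -0.1000
Σ_{t=1}^{8}(z_t−z̄)(z_{t+2}−z̄) = 98.8800
γ_2 = 98.8800 / 10 = 9.888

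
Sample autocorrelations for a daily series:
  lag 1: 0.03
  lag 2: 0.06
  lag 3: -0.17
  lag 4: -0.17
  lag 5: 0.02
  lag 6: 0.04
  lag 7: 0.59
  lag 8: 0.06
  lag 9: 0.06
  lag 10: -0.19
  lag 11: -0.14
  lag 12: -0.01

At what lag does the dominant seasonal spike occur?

7

The largest autocorrelation is r_7 = 0.59; the remaining lags stay at or below 0.06.
The dominant spike at lag 7 indicates a seasonal period of 7.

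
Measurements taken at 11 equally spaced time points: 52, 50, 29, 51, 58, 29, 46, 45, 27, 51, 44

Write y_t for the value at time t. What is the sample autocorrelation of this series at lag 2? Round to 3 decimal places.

Mean ȳ = (52 + 50 + 29 + 51 + 58 + 29 + 46 + 45 + 27 + 51 + 44)/11 = 43.8182
Numerator Σ_{t=1}^{9}(y_t−ȳ)(y_{t+2}−ȳ) = -411.2479
Denominator Σ(y_t−ȳ)² = 1137.6364
r_2 = -411.2479 / 1137.6364 = -0.361

-0.361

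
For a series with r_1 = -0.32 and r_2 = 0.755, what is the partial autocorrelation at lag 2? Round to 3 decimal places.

φ_{22} = (r_2 − r_1²) / (1 − r_1²)
r_1² = (-0.32)² = 0.1024
Numerator = 0.755 − 0.1024 = 0.6526; denominator = 1 − 0.1024 = 0.8976
φ_{22} = 0.6526 / 0.8976 = 0.727

0.727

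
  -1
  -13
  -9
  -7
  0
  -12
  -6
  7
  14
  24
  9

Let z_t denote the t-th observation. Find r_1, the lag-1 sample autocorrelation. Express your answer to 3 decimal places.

Mean z̄ = (-1 − 13 − 9 − 7 + 0 − 12 − 6 + 7 + 14 + 24 + 9)/11 = 0.5455
Numerator Σ_{t=1}^{10}(z_t−z̄)(z_{t+1}−z̄) = 873.7934
Denominator Σ(z_t−z̄)² = 1378.7273
r_1 = 873.7934 / 1378.7273 = 0.634

0.634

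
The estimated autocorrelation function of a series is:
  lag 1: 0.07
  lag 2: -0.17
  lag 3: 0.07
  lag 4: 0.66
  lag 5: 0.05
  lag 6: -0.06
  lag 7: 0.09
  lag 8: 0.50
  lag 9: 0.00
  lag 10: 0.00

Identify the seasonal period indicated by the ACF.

4

The largest autocorrelation is r_4 = 0.66, with a weaker echo at lag 8 (0.50); the remaining lags stay at or below 0.09.
The dominant spike at lag 4 indicates a seasonal period of 4.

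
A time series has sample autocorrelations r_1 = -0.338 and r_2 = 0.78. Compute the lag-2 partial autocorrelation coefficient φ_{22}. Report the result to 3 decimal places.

0.752

φ_{22} = (r_2 − r_1²) / (1 − r_1²)
r_1² = (-0.338)² = 0.114244
Numerator = 0.78 − 0.1142 = 0.6658; denominator = 1 − 0.1142 = 0.8858
φ_{22} = 0.6658 / 0.8858 = 0.752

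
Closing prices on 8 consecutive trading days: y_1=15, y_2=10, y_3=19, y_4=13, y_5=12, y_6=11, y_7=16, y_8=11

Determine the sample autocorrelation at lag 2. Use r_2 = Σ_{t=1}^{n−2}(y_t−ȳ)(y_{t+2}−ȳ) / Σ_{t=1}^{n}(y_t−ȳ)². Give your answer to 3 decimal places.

0.085

Mean ȳ = (15 + 10 + 19 + 13 + 12 + 11 + 16 + 11)/8 = 13.3750
Deviations from mean: 1.6250, -3.3750, 5.6250, -0.3750, -1.3750, -2.3750, 2.6250, -2.3750
Numerator Σ_{t=1}^{6}(y_t−ȳ)(y_{t+2}−ȳ) = 5.5938
Denominator Σ(y_t−ȳ)² = 65.8750
r_2 = 5.5938 / 65.8750 = 0.085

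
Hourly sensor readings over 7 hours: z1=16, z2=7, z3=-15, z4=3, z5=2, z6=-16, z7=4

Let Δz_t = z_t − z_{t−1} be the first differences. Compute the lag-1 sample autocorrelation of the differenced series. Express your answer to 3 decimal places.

First differences Δz: -9, -22, 18, -1, -18, 20
Mean of differences = -2.0000
Numerator Σ(Δz_t−Δz̄)(Δz_{t+1}−Δz̄) = -608.0000
Denominator Σ(Δz_t−Δz̄)² = 1590.0000
r_1(Δz) = -608.0000 / 1590.0000 = -0.382

-0.382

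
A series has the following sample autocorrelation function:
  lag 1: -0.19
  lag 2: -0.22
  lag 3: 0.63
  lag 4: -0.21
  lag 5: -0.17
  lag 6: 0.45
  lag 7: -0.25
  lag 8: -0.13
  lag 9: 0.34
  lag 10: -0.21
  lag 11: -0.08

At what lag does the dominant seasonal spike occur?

The largest autocorrelation is r_3 = 0.63, with weaker echoes at lags 6 (0.45) and 9 (0.34); the remaining lags stay at or below -0.08.
The dominant spike at lag 3 indicates a seasonal period of 3.

3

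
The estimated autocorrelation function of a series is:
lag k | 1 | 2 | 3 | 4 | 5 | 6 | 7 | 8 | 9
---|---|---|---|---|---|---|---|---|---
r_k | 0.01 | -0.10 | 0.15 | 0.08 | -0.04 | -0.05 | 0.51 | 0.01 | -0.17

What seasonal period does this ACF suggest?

7

The largest autocorrelation is r_7 = 0.51; the remaining lags stay at or below 0.15.
The dominant spike at lag 7 indicates a seasonal period of 7.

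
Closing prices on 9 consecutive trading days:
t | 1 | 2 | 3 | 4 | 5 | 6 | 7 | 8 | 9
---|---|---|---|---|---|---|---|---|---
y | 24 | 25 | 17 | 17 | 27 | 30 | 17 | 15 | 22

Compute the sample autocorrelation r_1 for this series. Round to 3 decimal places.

0.103

Mean ȳ = (24 + 25 + 17 + 17 + 27 + 30 + 17 + 15 + 22)/9 = 21.5556
Numerator Σ_{t=1}^{8}(y_t−ȳ)(y_{t+1}−ȳ) = 23.1358
Denominator Σ(y_t−ȳ)² = 224.2222
r_1 = 23.1358 / 224.2222 = 0.103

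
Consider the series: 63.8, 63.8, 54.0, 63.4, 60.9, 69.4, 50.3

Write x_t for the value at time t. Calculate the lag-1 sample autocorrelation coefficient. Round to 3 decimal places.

-0.463

Mean x̄ = (63.8 + 63.8 + 54.0 + 63.4 + 60.9 + 69.4 + 50.3)/7 = 60.8000
Deviations from mean: 3.0000, 3.0000, -6.8000, 2.6000, 0.1000, 8.6000, -10.5000
Σ(x_t−x̄)(x_{t+1}−x̄) = (9.0000) + (-20.4000) + (-17.6800) + (0.2600) + (0.8600) + (-90.3000) = -118.2600
Denominator Σ(x_t−x̄)² = 255.2200
r_1 = -118.2600 / 255.2200 = -0.463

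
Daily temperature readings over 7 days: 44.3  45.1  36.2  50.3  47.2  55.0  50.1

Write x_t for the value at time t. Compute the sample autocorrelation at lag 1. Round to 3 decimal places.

0.080

Mean x̄ = (44.3 + 45.1 + 36.2 + 50.3 + 47.2 + 55.0 + 50.1)/7 = 46.8857
Deviations from mean: -2.5857, -1.7857, -10.6857, 3.4143, 0.3143, 8.1143, 3.2143
Numerator Σ_{t=1}^{6}(x_t−x̄)(x_{t+1}−x̄) = 16.9198
Denominator Σ(x_t−x̄)² = 211.9886
r_1 = 16.9198 / 211.9886 = 0.080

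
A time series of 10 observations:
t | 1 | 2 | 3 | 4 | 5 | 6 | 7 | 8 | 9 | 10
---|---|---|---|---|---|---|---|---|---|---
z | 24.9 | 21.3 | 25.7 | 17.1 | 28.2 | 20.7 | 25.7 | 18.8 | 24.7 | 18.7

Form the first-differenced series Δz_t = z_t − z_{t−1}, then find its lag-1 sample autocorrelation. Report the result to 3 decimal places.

-0.891

First differences Δz: -3.6, 4.4, -8.6, 11.1, -7.5, 5.0, -6.9, 5.9, -6.0
Mean of differences = -0.6889
Numerator Σ(Δz_t−Δz̄)(Δz_{t+1}−Δz̄) = -378.6323
Denominator Σ(Δz_t−Δz̄)² = 424.8889
r_1(Δz) = -378.6323 / 424.8889 = -0.891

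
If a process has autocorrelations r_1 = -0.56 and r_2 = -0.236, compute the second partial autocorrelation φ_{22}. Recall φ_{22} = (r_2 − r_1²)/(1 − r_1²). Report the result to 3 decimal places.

φ_{22} = (r_2 − r_1²) / (1 − r_1²)
r_1² = (-0.56)² = 0.3136
Numerator = -0.236 − 0.3136 = -0.5496; denominator = 1 − 0.3136 = 0.6864
φ_{22} = -0.5496 / 0.6864 = -0.801

-0.801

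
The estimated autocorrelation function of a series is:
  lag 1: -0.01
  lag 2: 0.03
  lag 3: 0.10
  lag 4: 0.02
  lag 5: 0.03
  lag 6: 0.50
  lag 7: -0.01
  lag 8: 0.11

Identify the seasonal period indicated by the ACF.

6

The largest autocorrelation is r_6 = 0.50; the remaining lags stay at or below 0.11.
The dominant spike at lag 6 indicates a seasonal period of 6.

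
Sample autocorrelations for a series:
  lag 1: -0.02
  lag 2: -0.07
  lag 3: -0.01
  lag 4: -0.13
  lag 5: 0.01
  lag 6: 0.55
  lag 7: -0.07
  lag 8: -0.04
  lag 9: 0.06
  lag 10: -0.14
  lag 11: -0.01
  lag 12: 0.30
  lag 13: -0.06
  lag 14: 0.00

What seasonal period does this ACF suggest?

6

The largest autocorrelation is r_6 = 0.55, with a weaker echo at lag 12 (0.30); the remaining lags stay at or below 0.06.
The dominant spike at lag 6 indicates a seasonal period of 6.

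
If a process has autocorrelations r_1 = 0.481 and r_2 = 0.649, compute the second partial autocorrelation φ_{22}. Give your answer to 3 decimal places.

0.543

φ_{22} = (r_2 − r_1²) / (1 − r_1²)
r_1² = (0.481)² = 0.231361
Numerator = 0.649 − 0.2314 = 0.4176; denominator = 1 − 0.2314 = 0.7686
φ_{22} = 0.4176 / 0.7686 = 0.543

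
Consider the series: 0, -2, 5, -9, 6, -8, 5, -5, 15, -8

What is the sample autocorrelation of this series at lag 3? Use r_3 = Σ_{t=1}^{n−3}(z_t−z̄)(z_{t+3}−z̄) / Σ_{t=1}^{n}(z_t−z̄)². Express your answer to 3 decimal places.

-0.524

Mean z̄ = (0 − 2 + 5 − 9 + 6 − 8 + 5 − 5 + 15 − 8)/10 = -0.1000
Σ(z_t−z̄)(z_{t+3}−z̄) = (-0.8900) + (-11.5900) + (-40.2900) + (-45.3900) + (-29.8900) + (-119.2900) + (-40.2900) = -287.6300
Denominator Σ(z_t−z̄)² = 548.9000
r_3 = -287.6300 / 548.9000 = -0.524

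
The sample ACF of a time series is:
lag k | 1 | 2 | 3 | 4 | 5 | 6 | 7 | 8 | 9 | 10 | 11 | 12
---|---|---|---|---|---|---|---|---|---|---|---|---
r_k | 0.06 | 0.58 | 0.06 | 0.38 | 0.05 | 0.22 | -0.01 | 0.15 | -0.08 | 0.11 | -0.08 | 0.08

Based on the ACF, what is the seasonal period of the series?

The largest autocorrelation is r_2 = 0.58, with weaker echoes at lags 4 (0.38), 6 (0.22) and 8 (0.15); the remaining lags stay at or below 0.11.
The dominant spike at lag 2 indicates a seasonal period of 2.

2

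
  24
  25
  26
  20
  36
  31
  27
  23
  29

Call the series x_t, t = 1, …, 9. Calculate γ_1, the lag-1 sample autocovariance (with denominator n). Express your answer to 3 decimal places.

-2.252

Mean x̄ = (24 + 25 + 26 + 20 + 36 + 31 + 27 + 23 + 29)/9 = 26.7778
Σ_{t=1}^{8}(x_t−x̄)(x_{t+1}−x̄) = -20.2716
γ_1 = -20.2716 / 9 = -2.252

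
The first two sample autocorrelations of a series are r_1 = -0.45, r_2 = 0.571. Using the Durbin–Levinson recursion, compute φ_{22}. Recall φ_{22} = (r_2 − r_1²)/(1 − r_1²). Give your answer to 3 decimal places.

φ_{22} = (r_2 − r_1²) / (1 − r_1²)
r_1² = (-0.45)² = 0.2025
Numerator = 0.571 − 0.2025 = 0.3685; denominator = 1 − 0.2025 = 0.7975
φ_{22} = 0.3685 / 0.7975 = 0.462

0.462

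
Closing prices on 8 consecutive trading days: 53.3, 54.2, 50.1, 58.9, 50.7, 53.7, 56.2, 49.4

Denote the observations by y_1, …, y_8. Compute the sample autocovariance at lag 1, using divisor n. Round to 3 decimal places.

-5.825

Mean ȳ = (53.3 + 54.2 + 50.1 + 58.9 + 50.7 + 53.7 + 56.2 + 49.4)/8 = 53.3125
Σ_{t=1}^{7}(y_t−ȳ)(y_{t+1}−ȳ) = -46.6002
γ_1 = -46.6002 / 8 = -5.825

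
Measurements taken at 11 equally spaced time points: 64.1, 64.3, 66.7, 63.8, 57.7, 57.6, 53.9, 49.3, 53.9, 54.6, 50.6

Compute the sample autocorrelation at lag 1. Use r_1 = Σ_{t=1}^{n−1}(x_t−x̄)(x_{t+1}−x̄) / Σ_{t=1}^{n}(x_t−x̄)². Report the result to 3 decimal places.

0.702

Mean x̄ = (64.1 + 64.3 + 66.7 + 63.8 + 57.7 + 57.6 + 53.9 + 49.3 + 53.9 + 54.6 + 50.6)/11 = 57.8636
Numerator Σ_{t=1}^{10}(x_t−x̄)(x_{t+1}−x̄) = 254.1141
Denominator Σ(x_t−x̄)² = 361.9055
r_1 = 254.1141 / 361.9055 = 0.702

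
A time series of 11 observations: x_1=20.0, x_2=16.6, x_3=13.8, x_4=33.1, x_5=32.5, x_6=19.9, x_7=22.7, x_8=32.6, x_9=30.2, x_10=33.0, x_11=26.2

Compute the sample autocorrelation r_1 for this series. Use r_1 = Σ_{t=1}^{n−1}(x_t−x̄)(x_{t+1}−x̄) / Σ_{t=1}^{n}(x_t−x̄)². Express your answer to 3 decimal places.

0.283

Mean x̄ = (20.0 + 16.6 + 13.8 + 33.1 + 32.5 + 19.9 + 22.7 + 32.6 + 30.2 + 33.0 + 26.2)/11 = 25.5091
Numerator Σ_{t=1}^{10}(x_t−x̄)(x_{t+1}−x̄) = 147.7854
Denominator Σ(x_t−x̄)² = 521.5491
r_1 = 147.7854 / 521.5491 = 0.283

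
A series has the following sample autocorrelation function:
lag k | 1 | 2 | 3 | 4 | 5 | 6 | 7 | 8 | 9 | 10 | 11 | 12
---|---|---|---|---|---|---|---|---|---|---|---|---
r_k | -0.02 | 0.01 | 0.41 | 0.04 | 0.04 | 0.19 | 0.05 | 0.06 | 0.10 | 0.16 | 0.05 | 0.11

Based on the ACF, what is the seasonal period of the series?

The largest autocorrelation is r_3 = 0.41, with a weaker echo at lag 6 (0.19); the remaining lags stay at or below 0.16.
The dominant spike at lag 3 indicates a seasonal period of 3.

3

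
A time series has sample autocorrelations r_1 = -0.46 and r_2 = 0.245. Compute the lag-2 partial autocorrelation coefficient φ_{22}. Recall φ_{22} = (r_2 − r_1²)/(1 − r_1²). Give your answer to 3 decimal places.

0.042

φ_{22} = (r_2 − r_1²) / (1 − r_1²)
r_1² = (-0.46)² = 0.2116
Numerator = 0.245 − 0.2116 = 0.0334; denominator = 1 − 0.2116 = 0.7884
φ_{22} = 0.0334 / 0.7884 = 0.042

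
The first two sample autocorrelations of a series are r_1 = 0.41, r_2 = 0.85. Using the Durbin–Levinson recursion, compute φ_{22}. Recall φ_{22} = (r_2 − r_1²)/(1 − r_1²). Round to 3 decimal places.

φ_{22} = (r_2 − r_1²) / (1 − r_1²)
r_1² = (0.41)² = 0.1681
Numerator = 0.85 − 0.1681 = 0.6819; denominator = 1 − 0.1681 = 0.8319
φ_{22} = 0.6819 / 0.8319 = 0.820

0.820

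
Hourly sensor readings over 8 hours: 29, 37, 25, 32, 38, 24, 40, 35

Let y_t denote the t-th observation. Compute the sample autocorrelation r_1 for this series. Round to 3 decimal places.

Mean ȳ = (29 + 37 + 25 + 32 + 38 + 24 + 40 + 35)/8 = 32.5000
Deviations from mean: -3.5000, 4.5000, -7.5000, -0.5000, 5.5000, -8.5000, 7.5000, 2.5000
Numerator Σ_{t=1}^{7}(y_t−ȳ)(y_{t+1}−ȳ) = -140.2500
Denominator Σ(y_t−ȳ)² = 254.0000
r_1 = -140.2500 / 254.0000 = -0.552

-0.552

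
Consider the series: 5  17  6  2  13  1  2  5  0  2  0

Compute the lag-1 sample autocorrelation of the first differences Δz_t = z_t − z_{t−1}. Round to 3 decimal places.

-0.528

First differences Δz: 12, -11, -4, 11, -12, 1, 3, -5, 2, -2
Mean of differences = -0.5000
Numerator Σ(Δz_t−Δz̄)(Δz_{t+1}−Δz̄) = -309.7500
Denominator Σ(Δz_t−Δz̄)² = 586.5000
r_1(Δz) = -309.7500 / 586.5000 = -0.528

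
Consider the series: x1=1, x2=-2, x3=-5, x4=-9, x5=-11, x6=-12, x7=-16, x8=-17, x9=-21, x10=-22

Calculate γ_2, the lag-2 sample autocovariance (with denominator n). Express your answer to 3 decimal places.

Mean x̄ = (1 − 2 − 5 − 9 − 11 − 12 − 16 − 17 − 21 − 22)/10 = -11.4000
Σ_{t=1}^{8}(x_t−x̄)(x_{t+2}−x̄) = 208.0800
γ_2 = 208.0800 / 10 = 20.808

20.808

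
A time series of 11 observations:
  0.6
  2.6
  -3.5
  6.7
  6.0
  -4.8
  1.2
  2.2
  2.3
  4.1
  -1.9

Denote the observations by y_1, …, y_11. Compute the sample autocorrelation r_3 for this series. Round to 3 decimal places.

0.191

Mean ȳ = (0.6 + 2.6 − 3.5 + 6.7 + 6.0 − 4.8 + 1.2 + 2.2 + 2.3 + 4.1 − 1.9)/11 = 1.4091
Numerator Σ_{t=1}^{8}(y_t−ȳ)(y_{t+3}−ȳ) = 25.4807
Denominator Σ(y_t−ȳ)² = 133.4491
r_3 = 25.4807 / 133.4491 = 0.191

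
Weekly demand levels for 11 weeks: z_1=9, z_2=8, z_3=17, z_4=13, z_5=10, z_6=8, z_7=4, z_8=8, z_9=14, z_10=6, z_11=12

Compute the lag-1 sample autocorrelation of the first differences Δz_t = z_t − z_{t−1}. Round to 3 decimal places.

First differences Δz: -1, 9, -4, -3, -2, -4, 4, 6, -8, 6
Mean of differences = 0.3000
Numerator Σ(Δz_t−Δz̄)(Δz_{t+1}−Δz̄) = -106.4900
Denominator Σ(Δz_t−Δz̄)² = 278.1000
r_1(Δz) = -106.4900 / 278.1000 = -0.383

-0.383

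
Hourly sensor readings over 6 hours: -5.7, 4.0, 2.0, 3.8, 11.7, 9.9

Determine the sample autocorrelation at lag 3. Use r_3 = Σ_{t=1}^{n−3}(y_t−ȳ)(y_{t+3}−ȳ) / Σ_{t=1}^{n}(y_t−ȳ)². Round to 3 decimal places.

-0.053

Mean ȳ = (-5.7 + 4.0 + 2.0 + 3.8 + 11.7 + 9.9)/6 = 4.2833
Σ(y_t−ȳ)(y_{t+3}−ȳ) = (4.8253) + (-2.1014) + (-12.8247) = -10.1008
Denominator Σ(y_t−ȳ)² = 191.7483
r_3 = -10.1008 / 191.7483 = -0.053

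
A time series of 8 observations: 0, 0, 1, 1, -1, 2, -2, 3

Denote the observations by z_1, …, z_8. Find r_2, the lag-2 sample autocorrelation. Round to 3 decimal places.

Mean z̄ = (0 + 0 + 1 + 1 − 1 + 2 − 2 + 3)/8 = 0.5000
Deviations from mean: -0.5000, -0.5000, 0.5000, 0.5000, -1.5000, 1.5000, -2.5000, 2.5000
Σ(z_t−z̄)(z_{t+2}−z̄) = (-0.2500) + (-0.2500) + (-0.7500) + (0.7500) + (3.7500) + (3.7500) = 7.0000
Denominator Σ(z_t−z̄)² = 18.0000
r_2 = 7.0000 / 18.0000 = 0.389

0.389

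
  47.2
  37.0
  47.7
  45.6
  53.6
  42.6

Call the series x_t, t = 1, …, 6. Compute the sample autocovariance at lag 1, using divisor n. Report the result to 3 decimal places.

Mean x̄ = (47.2 + 37.0 + 47.7 + 45.6 + 53.6 + 42.6)/6 = 45.6167
Σ_{t=1}^{5}(x_t−x̄)(x_{t+1}−x̄) = -55.8453
γ_1 = -55.8453 / 6 = -9.308

-9.308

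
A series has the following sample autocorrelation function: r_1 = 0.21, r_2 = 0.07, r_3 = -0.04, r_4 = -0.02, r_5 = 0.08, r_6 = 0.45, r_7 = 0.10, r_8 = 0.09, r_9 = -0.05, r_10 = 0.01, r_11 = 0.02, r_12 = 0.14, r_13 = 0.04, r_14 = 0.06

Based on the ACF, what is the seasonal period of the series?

The largest autocorrelation is r_6 = 0.45; the remaining lags stay at or below 0.21. The elevated value at lag 1 (0.21), dropping to 0.07 at lag 2, reflects decaying short-term dependence rather than seasonality.
The dominant spike at lag 6 indicates a seasonal period of 6.

6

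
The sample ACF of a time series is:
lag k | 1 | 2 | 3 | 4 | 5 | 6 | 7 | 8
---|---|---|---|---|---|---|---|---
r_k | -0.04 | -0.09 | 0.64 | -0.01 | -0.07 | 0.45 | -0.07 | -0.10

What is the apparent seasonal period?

The largest autocorrelation is r_3 = 0.64, with a weaker echo at lag 6 (0.45); the remaining lags stay at or below -0.01.
The dominant spike at lag 3 indicates a seasonal period of 3.

3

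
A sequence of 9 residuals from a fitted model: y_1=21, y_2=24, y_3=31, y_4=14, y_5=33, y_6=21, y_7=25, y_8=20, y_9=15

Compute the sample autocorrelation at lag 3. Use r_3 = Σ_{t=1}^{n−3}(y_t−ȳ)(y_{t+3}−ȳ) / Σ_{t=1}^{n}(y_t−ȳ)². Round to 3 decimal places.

Mean ȳ = (21 + 24 + 31 + 14 + 33 + 21 + 25 + 20 + 15)/9 = 22.6667
Σ(y_t−ȳ)(y_{t+3}−ȳ) = (14.4444) + (13.7778) + (-13.8889) + (-20.2222) + (-27.5556) + (12.7778) = -20.6667
Denominator Σ(y_t−ȳ)² = 330.0000
r_3 = -20.6667 / 330.0000 = -0.063

-0.063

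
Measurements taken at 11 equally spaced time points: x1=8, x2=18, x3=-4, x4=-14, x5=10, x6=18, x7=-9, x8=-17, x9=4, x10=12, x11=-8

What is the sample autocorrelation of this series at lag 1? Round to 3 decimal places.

0.007

Mean x̄ = (8 + 18 − 4 − 14 + 10 + 18 − 9 − 17 + 4 + 12 − 8)/11 = 1.6364
Numerator Σ_{t=1}^{10}(x_t−x̄)(x_{t+1}−x̄) = 10.8678
Denominator Σ(x_t−x̄)² = 1588.5455
r_1 = 10.8678 / 1588.5455 = 0.007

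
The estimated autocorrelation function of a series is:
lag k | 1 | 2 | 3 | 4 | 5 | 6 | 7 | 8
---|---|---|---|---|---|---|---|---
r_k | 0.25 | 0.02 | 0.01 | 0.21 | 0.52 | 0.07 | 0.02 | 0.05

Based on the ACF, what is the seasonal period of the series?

The largest autocorrelation is r_5 = 0.52; the remaining lags stay at or below 0.25. The elevated value at lag 1 (0.25), dropping to 0.02 at lag 2, reflects decaying short-term dependence rather than seasonality.
The dominant spike at lag 5 indicates a seasonal period of 5.

5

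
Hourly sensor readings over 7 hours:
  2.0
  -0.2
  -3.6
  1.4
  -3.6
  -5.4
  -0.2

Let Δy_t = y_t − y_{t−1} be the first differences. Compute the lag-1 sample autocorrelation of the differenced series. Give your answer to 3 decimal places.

First differences Δy: -2.2, -3.4, 5.0, -5.0, -1.8, 5.2
Mean of differences = -0.3667
Numerator Σ(Δy_t−Δȳ)(Δy_{t+1}−Δȳ) = -36.9211
Denominator Σ(Δy_t−Δȳ)² = 95.8733
r_1(Δy) = -36.9211 / 95.8733 = -0.385

-0.385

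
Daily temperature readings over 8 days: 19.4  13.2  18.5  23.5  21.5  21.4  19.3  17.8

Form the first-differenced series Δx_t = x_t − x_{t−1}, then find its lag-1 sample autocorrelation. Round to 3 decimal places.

-0.113

First differences Δx: -6.2, 5.3, 5.0, -2.0, -0.1, -2.1, -1.5
Mean of differences = -0.2286
Numerator Σ(Δx_t−Δx̄)(Δx_{t+1}−Δx̄) = -11.4580
Denominator Σ(Δx_t−Δx̄)² = 101.8343
r_1(Δx) = -11.4580 / 101.8343 = -0.113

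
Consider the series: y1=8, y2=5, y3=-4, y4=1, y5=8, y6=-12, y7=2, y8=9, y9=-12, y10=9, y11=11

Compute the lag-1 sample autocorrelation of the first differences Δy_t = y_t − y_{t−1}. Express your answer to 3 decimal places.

First differences Δy: -3, -9, 5, 7, -20, 14, 7, -21, 21, 2
Mean of differences = 0.3000
Numerator Σ(Δy_t−Δȳ)(Δy_{t+1}−Δȳ) = -852.2900
Denominator Σ(Δy_t−Δȳ)² = 1694.1000
r_1(Δy) = -852.2900 / 1694.1000 = -0.503

-0.503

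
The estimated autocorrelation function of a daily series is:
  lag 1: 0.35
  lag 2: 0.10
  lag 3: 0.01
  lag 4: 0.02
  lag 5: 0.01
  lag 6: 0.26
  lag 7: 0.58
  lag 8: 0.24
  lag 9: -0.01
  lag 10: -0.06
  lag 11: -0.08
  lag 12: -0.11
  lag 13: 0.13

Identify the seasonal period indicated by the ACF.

7

The largest autocorrelation is r_7 = 0.58; the remaining lags stay at or below 0.35. The elevated value at lag 1 (0.35), dropping to 0.10 at lag 2, reflects decaying short-term dependence rather than seasonality.
The dominant spike at lag 7 indicates a seasonal period of 7.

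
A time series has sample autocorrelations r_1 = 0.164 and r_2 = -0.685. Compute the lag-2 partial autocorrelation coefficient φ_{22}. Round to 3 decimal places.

-0.732

φ_{22} = (r_2 − r_1²) / (1 − r_1²)
r_1² = (0.164)² = 0.026896
Numerator = -0.685 − 0.0269 = -0.7119; denominator = 1 − 0.0269 = 0.9731
φ_{22} = -0.7119 / 0.9731 = -0.732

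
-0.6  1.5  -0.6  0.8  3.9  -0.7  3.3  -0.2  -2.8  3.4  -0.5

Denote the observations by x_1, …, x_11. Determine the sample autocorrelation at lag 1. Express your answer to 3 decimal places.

Mean x̄ = (-0.6 + 1.5 − 0.6 + 0.8 + 3.9 − 0.7 + 3.3 − 0.2 − 2.8 + 3.4 − 0.5)/11 = 0.6818
Numerator Σ_{t=1}^{10}(x_t−x̄)(x_{t+1}−x̄) = -21.8485
Denominator Σ(x_t−x̄)² = 44.7764
r_1 = -21.8485 / 44.7764 = -0.488

-0.488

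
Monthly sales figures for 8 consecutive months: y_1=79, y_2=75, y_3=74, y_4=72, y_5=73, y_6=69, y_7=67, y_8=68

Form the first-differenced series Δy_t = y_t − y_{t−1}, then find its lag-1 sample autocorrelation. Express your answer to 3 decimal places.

-0.352

First differences Δy: -4, -1, -2, 1, -4, -2, 1
Mean of differences = -1.5714
Numerator Σ(Δy_t−Δȳ)(Δy_{t+1}−Δȳ) = -9.0408
Denominator Σ(Δy_t−Δȳ)² = 25.7143
r_1(Δy) = -9.0408 / 25.7143 = -0.352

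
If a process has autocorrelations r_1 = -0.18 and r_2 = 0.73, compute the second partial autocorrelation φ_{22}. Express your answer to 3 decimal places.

φ_{22} = (r_2 − r_1²) / (1 − r_1²)
r_1² = (-0.18)² = 0.0324
Numerator = 0.73 − 0.0324 = 0.6976; denominator = 1 − 0.0324 = 0.9676
φ_{22} = 0.6976 / 0.9676 = 0.721

0.721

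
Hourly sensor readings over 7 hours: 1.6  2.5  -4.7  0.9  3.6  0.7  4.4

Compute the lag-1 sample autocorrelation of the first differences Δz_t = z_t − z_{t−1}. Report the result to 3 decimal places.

First differences Δz: 0.9, -7.2, 5.6, 2.7, -2.9, 3.7
Mean of differences = 0.4667
Numerator Σ(Δz_t−Δz̄)(Δz_{t+1}−Δz̄) = -49.6178
Denominator Σ(Δz_t−Δz̄)² = 112.0933
r_1(Δz) = -49.6178 / 112.0933 = -0.443

-0.443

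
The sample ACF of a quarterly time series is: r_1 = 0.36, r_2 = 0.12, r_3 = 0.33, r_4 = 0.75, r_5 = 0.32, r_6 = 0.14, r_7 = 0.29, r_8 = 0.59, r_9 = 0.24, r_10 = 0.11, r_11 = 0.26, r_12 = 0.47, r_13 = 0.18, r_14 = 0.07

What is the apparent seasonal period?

The largest autocorrelation is r_4 = 0.75, with weaker echoes at lags 8 (0.59) and 12 (0.47); the remaining lags stay at or below 0.36. The elevated value at lag 1 (0.36), dropping to 0.12 at lag 2, reflects decaying short-term dependence rather than seasonality.
The dominant spike at lag 4 indicates a seasonal period of 4.

4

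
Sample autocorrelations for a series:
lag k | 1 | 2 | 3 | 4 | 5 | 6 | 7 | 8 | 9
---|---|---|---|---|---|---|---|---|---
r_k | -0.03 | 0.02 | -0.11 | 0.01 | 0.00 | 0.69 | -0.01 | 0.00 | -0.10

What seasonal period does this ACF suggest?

The largest autocorrelation is r_6 = 0.69; the remaining lags stay at or below 0.02.
The dominant spike at lag 6 indicates a seasonal period of 6.

6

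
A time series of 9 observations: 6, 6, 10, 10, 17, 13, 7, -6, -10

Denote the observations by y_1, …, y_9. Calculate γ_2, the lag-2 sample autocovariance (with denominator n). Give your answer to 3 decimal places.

-1.558

Mean ȳ = (6 + 6 + 10 + 10 + 17 + 13 + 7 − 6 − 10)/9 = 5.8889
Σ_{t=1}^{7}(y_t−ȳ)(y_{t+2}−ȳ) = -14.0247
γ_2 = -14.0247 / 9 = -1.558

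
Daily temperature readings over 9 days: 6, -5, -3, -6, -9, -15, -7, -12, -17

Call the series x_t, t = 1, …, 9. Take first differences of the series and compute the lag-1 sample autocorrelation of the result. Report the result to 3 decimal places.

First differences Δx: -11, 2, -3, -3, -6, 8, -5, -5
Mean of differences = -2.8750
Numerator Σ(Δx_t−Δx̄)(Δx_{t+1}−Δx̄) = -92.3906
Denominator Σ(Δx_t−Δx̄)² = 226.8750
r_1(Δx) = -92.3906 / 226.8750 = -0.407

-0.407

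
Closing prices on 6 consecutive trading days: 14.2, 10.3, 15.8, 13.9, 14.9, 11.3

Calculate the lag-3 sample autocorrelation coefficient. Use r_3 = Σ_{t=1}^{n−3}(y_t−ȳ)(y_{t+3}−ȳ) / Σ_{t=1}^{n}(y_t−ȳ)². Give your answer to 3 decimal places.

Mean ȳ = (14.2 + 10.3 + 15.8 + 13.9 + 14.9 + 11.3)/6 = 13.4000
Deviations from mean: 0.8000, -3.1000, 2.4000, 0.5000, 1.5000, -2.1000
Numerator Σ_{t=1}^{3}(y_t−ȳ)(y_{t+3}−ȳ) = -9.2900
Denominator Σ(y_t−ȳ)² = 22.9200
r_3 = -9.2900 / 22.9200 = -0.405

-0.405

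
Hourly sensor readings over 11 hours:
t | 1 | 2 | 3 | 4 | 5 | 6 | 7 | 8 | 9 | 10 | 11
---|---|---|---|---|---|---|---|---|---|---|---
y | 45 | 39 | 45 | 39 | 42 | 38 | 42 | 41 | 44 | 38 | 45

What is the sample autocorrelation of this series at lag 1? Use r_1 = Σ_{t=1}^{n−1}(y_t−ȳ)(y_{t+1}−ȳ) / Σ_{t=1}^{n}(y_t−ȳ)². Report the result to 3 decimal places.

-0.655

Mean ȳ = (45 + 39 + 45 + 39 + 42 + 38 + 42 + 41 + 44 + 38 + 45)/11 = 41.6364
Numerator Σ_{t=1}^{10}(y_t−ȳ)(y_{t+1}−ȳ) = -52.7686
Denominator Σ(y_t−ȳ)² = 80.5455
r_1 = -52.7686 / 80.5455 = -0.655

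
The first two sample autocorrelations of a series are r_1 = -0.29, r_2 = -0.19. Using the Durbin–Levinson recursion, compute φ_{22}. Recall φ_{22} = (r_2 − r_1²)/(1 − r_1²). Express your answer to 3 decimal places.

-0.299

φ_{22} = (r_2 − r_1²) / (1 − r_1²)
r_1² = (-0.29)² = 0.0841
Numerator = -0.19 − 0.0841 = -0.2741; denominator = 1 − 0.0841 = 0.9159
φ_{22} = -0.2741 / 0.9159 = -0.299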